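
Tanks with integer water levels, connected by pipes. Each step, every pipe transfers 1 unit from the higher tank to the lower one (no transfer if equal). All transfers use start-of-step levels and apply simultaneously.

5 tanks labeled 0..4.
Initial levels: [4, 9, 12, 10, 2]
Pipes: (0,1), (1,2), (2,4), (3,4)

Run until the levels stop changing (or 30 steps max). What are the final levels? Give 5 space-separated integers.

Step 1: flows [1->0,2->1,2->4,3->4] -> levels [5 9 10 9 4]
Step 2: flows [1->0,2->1,2->4,3->4] -> levels [6 9 8 8 6]
Step 3: flows [1->0,1->2,2->4,3->4] -> levels [7 7 8 7 8]
Step 4: flows [0=1,2->1,2=4,4->3] -> levels [7 8 7 8 7]
Step 5: flows [1->0,1->2,2=4,3->4] -> levels [8 6 8 7 8]
Step 6: flows [0->1,2->1,2=4,4->3] -> levels [7 8 7 8 7]
  -> period-2 cycle: step 6 state = step 4 state; never stabilizes
  -> state at step 30: (30-4) mod 2 = 0, same as step 4 -> [7 8 7 8 7]

Answer: 7 8 7 8 7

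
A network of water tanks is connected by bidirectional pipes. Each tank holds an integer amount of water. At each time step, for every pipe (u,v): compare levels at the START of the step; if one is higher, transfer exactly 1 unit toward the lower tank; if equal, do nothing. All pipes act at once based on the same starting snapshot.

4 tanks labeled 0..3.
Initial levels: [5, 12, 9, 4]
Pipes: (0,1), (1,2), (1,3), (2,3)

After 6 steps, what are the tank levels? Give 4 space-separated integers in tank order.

Step 1: flows [1->0,1->2,1->3,2->3] -> levels [6 9 9 6]
Step 2: flows [1->0,1=2,1->3,2->3] -> levels [7 7 8 8]
Step 3: flows [0=1,2->1,3->1,2=3] -> levels [7 9 7 7]
Step 4: flows [1->0,1->2,1->3,2=3] -> levels [8 6 8 8]
Step 5: flows [0->1,2->1,3->1,2=3] -> levels [7 9 7 7]
  -> period-2 cycle: step 5 state = step 3 state
  -> state at step 6: (6-3) mod 2 = 1, same as step 4 -> [8 6 8 8]

Answer: 8 6 8 8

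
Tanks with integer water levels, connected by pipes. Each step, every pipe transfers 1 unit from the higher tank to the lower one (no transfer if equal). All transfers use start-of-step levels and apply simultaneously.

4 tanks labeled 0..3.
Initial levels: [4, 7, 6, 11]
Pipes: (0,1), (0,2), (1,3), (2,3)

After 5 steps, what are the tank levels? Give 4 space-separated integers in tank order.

Answer: 7 7 7 7

Derivation:
Step 1: flows [1->0,2->0,3->1,3->2] -> levels [6 7 6 9]
Step 2: flows [1->0,0=2,3->1,3->2] -> levels [7 7 7 7]
Step 3: flows [0=1,0=2,1=3,2=3] -> levels [7 7 7 7]
  -> stable; steps 4..5 unchanged -> [7 7 7 7]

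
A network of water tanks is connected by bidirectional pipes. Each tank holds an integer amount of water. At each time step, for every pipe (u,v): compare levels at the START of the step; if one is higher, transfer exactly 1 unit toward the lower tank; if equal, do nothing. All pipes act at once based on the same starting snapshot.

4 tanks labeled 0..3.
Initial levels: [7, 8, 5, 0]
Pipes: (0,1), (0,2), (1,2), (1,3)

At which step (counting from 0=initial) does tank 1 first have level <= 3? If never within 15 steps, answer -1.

Answer: 5

Derivation:
Step 1: flows [1->0,0->2,1->2,1->3] -> levels [7 5 7 1]
Step 2: flows [0->1,0=2,2->1,1->3] -> levels [6 6 6 2]
Step 3: flows [0=1,0=2,1=2,1->3] -> levels [6 5 6 3]
Step 4: flows [0->1,0=2,2->1,1->3] -> levels [5 6 5 4]
Step 5: flows [1->0,0=2,1->2,1->3] -> levels [6 3 6 5]
Tank 1 first reaches <=3 at step 5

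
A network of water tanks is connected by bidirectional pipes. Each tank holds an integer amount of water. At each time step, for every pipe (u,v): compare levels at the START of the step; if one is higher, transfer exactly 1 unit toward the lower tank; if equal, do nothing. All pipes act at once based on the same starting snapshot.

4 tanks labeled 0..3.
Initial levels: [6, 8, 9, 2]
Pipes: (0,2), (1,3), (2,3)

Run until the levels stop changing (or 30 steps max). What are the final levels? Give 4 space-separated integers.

Step 1: flows [2->0,1->3,2->3] -> levels [7 7 7 4]
Step 2: flows [0=2,1->3,2->3] -> levels [7 6 6 6]
Step 3: flows [0->2,1=3,2=3] -> levels [6 6 7 6]
Step 4: flows [2->0,1=3,2->3] -> levels [7 6 5 7]
Step 5: flows [0->2,3->1,3->2] -> levels [6 7 7 5]
Step 6: flows [2->0,1->3,2->3] -> levels [7 6 5 7]
  -> period-2 cycle: step 6 state = step 4 state; never stabilizes
  -> state at step 30: (30-4) mod 2 = 0, same as step 4 -> [7 6 5 7]

Answer: 7 6 5 7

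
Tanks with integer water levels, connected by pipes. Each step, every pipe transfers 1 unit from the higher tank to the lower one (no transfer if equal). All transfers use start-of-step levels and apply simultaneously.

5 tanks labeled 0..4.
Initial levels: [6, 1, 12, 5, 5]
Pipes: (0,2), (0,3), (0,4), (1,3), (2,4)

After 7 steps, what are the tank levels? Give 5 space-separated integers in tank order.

Step 1: flows [2->0,0->3,0->4,3->1,2->4] -> levels [5 2 10 5 7]
Step 2: flows [2->0,0=3,4->0,3->1,2->4] -> levels [7 3 8 4 7]
Step 3: flows [2->0,0->3,0=4,3->1,2->4] -> levels [7 4 6 4 8]
Step 4: flows [0->2,0->3,4->0,1=3,4->2] -> levels [6 4 8 5 6]
Step 5: flows [2->0,0->3,0=4,3->1,2->4] -> levels [6 5 6 5 7]
Step 6: flows [0=2,0->3,4->0,1=3,4->2] -> levels [6 5 7 6 5]
Step 7: flows [2->0,0=3,0->4,3->1,2->4] -> levels [6 6 5 5 7]

Answer: 6 6 5 5 7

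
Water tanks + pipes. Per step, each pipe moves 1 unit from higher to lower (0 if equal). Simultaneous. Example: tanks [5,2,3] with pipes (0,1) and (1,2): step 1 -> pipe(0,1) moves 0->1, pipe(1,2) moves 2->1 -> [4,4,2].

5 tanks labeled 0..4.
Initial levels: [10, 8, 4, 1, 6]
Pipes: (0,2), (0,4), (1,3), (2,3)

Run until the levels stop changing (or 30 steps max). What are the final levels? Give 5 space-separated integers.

Step 1: flows [0->2,0->4,1->3,2->3] -> levels [8 7 4 3 7]
Step 2: flows [0->2,0->4,1->3,2->3] -> levels [6 6 4 5 8]
Step 3: flows [0->2,4->0,1->3,3->2] -> levels [6 5 6 5 7]
Step 4: flows [0=2,4->0,1=3,2->3] -> levels [7 5 5 6 6]
Step 5: flows [0->2,0->4,3->1,3->2] -> levels [5 6 7 4 7]
Step 6: flows [2->0,4->0,1->3,2->3] -> levels [7 5 5 6 6]
  -> period-2 cycle: step 6 state = step 4 state; never stabilizes
  -> state at step 30: (30-4) mod 2 = 0, same as step 4 -> [7 5 5 6 6]

Answer: 7 5 5 6 6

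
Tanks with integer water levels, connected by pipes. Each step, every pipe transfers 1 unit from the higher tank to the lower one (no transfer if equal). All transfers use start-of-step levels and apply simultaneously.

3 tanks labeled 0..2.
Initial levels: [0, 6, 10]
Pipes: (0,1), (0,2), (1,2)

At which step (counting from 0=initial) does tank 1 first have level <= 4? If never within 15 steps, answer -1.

Step 1: flows [1->0,2->0,2->1] -> levels [2 6 8]
Step 2: flows [1->0,2->0,2->1] -> levels [4 6 6]
Step 3: flows [1->0,2->0,1=2] -> levels [6 5 5]
Step 4: flows [0->1,0->2,1=2] -> levels [4 6 6]
  -> period-2 cycle (repeats step 2); tank 1 never drops to <=4
Tank 1 never reaches <=4 within 15 steps

Answer: -1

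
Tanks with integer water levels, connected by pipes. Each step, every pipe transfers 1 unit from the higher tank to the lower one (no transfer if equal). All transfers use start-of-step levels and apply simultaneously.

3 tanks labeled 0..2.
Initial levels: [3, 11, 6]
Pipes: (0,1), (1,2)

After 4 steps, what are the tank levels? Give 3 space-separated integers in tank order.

Step 1: flows [1->0,1->2] -> levels [4 9 7]
Step 2: flows [1->0,1->2] -> levels [5 7 8]
Step 3: flows [1->0,2->1] -> levels [6 7 7]
Step 4: flows [1->0,1=2] -> levels [7 6 7]

Answer: 7 6 7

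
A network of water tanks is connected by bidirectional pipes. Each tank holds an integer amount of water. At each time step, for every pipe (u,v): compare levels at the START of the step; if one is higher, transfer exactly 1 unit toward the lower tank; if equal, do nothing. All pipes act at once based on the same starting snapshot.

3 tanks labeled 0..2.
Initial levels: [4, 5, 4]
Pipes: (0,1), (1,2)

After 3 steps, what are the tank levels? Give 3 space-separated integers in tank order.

Step 1: flows [1->0,1->2] -> levels [5 3 5]
Step 2: flows [0->1,2->1] -> levels [4 5 4]
  -> period-2 cycle: step 2 state = step 0 state
  -> state at step 3: (3-0) mod 2 = 1, same as step 1 -> [5 3 5]

Answer: 5 3 5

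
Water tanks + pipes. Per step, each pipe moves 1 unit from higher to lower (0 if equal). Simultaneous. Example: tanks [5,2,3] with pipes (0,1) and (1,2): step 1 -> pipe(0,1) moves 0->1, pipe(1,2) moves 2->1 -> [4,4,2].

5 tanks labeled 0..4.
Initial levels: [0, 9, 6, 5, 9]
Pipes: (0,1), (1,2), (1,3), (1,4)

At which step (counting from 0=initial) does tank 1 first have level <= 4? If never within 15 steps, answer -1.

Answer: 5

Derivation:
Step 1: flows [1->0,1->2,1->3,1=4] -> levels [1 6 7 6 9]
Step 2: flows [1->0,2->1,1=3,4->1] -> levels [2 7 6 6 8]
Step 3: flows [1->0,1->2,1->3,4->1] -> levels [3 5 7 7 7]
Step 4: flows [1->0,2->1,3->1,4->1] -> levels [4 7 6 6 6]
Step 5: flows [1->0,1->2,1->3,1->4] -> levels [5 3 7 7 7]
Tank 1 first reaches <=4 at step 5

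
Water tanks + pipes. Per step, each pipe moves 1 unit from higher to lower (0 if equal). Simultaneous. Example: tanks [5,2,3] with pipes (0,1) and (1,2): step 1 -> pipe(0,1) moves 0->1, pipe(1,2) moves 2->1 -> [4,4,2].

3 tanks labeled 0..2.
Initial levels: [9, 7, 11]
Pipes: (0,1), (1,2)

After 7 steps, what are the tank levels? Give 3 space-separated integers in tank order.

Step 1: flows [0->1,2->1] -> levels [8 9 10]
Step 2: flows [1->0,2->1] -> levels [9 9 9]
Step 3: flows [0=1,1=2] -> levels [9 9 9]
  -> stable; steps 4..7 unchanged -> [9 9 9]

Answer: 9 9 9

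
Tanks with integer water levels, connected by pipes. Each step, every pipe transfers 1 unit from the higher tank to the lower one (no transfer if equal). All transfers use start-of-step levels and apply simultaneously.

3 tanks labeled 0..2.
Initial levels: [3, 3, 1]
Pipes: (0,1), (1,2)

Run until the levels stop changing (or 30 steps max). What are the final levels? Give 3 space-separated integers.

Answer: 2 3 2

Derivation:
Step 1: flows [0=1,1->2] -> levels [3 2 2]
Step 2: flows [0->1,1=2] -> levels [2 3 2]
Step 3: flows [1->0,1->2] -> levels [3 1 3]
Step 4: flows [0->1,2->1] -> levels [2 3 2]
  -> period-2 cycle: step 4 state = step 2 state; never stabilizes
  -> state at step 30: (30-2) mod 2 = 0, same as step 2 -> [2 3 2]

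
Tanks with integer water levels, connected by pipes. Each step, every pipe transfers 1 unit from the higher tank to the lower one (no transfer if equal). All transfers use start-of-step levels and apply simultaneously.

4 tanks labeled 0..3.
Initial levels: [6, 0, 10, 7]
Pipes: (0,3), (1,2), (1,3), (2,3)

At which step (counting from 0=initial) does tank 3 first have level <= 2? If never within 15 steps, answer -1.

Step 1: flows [3->0,2->1,3->1,2->3] -> levels [7 2 8 6]
Step 2: flows [0->3,2->1,3->1,2->3] -> levels [6 4 6 7]
Step 3: flows [3->0,2->1,3->1,3->2] -> levels [7 6 6 4]
Step 4: flows [0->3,1=2,1->3,2->3] -> levels [6 5 5 7]
Step 5: flows [3->0,1=2,3->1,3->2] -> levels [7 6 6 4]
  -> period-2 cycle (repeats step 3); tank 3 never drops to <=2
Tank 3 never reaches <=2 within 15 steps

Answer: -1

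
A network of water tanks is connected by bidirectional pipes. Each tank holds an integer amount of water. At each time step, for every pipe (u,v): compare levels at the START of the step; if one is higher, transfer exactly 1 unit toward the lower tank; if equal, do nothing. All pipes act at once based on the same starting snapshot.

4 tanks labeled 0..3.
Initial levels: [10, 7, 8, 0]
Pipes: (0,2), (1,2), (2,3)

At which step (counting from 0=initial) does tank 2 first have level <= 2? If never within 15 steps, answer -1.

Step 1: flows [0->2,2->1,2->3] -> levels [9 8 7 1]
Step 2: flows [0->2,1->2,2->3] -> levels [8 7 8 2]
Step 3: flows [0=2,2->1,2->3] -> levels [8 8 6 3]
Step 4: flows [0->2,1->2,2->3] -> levels [7 7 7 4]
Step 5: flows [0=2,1=2,2->3] -> levels [7 7 6 5]
Step 6: flows [0->2,1->2,2->3] -> levels [6 6 7 6]
Step 7: flows [2->0,2->1,2->3] -> levels [7 7 4 7]
Step 8: flows [0->2,1->2,3->2] -> levels [6 6 7 6]
  -> period-2 cycle (repeats step 6); tank 2 never drops to <=2
Tank 2 never reaches <=2 within 15 steps

Answer: -1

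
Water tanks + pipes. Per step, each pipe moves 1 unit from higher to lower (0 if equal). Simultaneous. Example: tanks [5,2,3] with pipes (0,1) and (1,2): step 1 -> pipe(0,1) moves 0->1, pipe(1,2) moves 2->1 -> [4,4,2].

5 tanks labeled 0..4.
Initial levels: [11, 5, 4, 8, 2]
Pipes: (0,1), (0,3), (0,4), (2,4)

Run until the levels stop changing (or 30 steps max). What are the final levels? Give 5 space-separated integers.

Step 1: flows [0->1,0->3,0->4,2->4] -> levels [8 6 3 9 4]
Step 2: flows [0->1,3->0,0->4,4->2] -> levels [7 7 4 8 4]
Step 3: flows [0=1,3->0,0->4,2=4] -> levels [7 7 4 7 5]
Step 4: flows [0=1,0=3,0->4,4->2] -> levels [6 7 5 7 5]
Step 5: flows [1->0,3->0,0->4,2=4] -> levels [7 6 5 6 6]
Step 6: flows [0->1,0->3,0->4,4->2] -> levels [4 7 6 7 6]
Step 7: flows [1->0,3->0,4->0,2=4] -> levels [7 6 6 6 5]
Step 8: flows [0->1,0->3,0->4,2->4] -> levels [4 7 5 7 7]
Step 9: flows [1->0,3->0,4->0,4->2] -> levels [7 6 6 6 5]
  -> period-2 cycle: step 9 state = step 7 state; never stabilizes
  -> state at step 30: (30-7) mod 2 = 1, same as step 8 -> [4 7 5 7 7]

Answer: 4 7 5 7 7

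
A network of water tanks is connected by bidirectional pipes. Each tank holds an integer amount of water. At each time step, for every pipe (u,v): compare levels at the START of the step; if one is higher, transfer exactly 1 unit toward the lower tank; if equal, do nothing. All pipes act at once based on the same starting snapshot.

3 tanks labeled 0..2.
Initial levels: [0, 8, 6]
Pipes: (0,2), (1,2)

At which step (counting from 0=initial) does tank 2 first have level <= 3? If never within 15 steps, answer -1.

Step 1: flows [2->0,1->2] -> levels [1 7 6]
Step 2: flows [2->0,1->2] -> levels [2 6 6]
Step 3: flows [2->0,1=2] -> levels [3 6 5]
Step 4: flows [2->0,1->2] -> levels [4 5 5]
Step 5: flows [2->0,1=2] -> levels [5 5 4]
Step 6: flows [0->2,1->2] -> levels [4 4 6]
Step 7: flows [2->0,2->1] -> levels [5 5 4]
  -> period-2 cycle (repeats step 5); tank 2 never drops to <=3
Tank 2 never reaches <=3 within 15 steps

Answer: -1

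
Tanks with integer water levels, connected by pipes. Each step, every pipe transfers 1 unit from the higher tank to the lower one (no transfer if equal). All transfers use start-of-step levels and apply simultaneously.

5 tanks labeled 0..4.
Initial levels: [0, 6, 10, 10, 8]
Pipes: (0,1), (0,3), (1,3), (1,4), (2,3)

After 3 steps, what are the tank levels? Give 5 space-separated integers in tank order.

Step 1: flows [1->0,3->0,3->1,4->1,2=3] -> levels [2 7 10 8 7]
Step 2: flows [1->0,3->0,3->1,1=4,2->3] -> levels [4 7 9 7 7]
Step 3: flows [1->0,3->0,1=3,1=4,2->3] -> levels [6 6 8 7 7]

Answer: 6 6 8 7 7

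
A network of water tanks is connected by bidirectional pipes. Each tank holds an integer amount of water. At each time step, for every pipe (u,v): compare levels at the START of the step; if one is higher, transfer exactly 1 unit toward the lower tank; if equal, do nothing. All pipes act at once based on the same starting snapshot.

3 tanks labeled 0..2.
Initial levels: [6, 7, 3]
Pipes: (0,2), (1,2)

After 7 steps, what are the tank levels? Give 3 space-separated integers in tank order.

Step 1: flows [0->2,1->2] -> levels [5 6 5]
Step 2: flows [0=2,1->2] -> levels [5 5 6]
Step 3: flows [2->0,2->1] -> levels [6 6 4]
Step 4: flows [0->2,1->2] -> levels [5 5 6]
  -> period-2 cycle: step 4 state = step 2 state
  -> state at step 7: (7-2) mod 2 = 1, same as step 3 -> [6 6 4]

Answer: 6 6 4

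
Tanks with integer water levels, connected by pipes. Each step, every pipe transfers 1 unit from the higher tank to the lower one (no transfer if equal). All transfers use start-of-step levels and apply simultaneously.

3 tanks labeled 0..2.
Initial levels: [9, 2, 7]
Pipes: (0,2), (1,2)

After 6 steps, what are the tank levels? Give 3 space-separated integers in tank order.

Step 1: flows [0->2,2->1] -> levels [8 3 7]
Step 2: flows [0->2,2->1] -> levels [7 4 7]
Step 3: flows [0=2,2->1] -> levels [7 5 6]
Step 4: flows [0->2,2->1] -> levels [6 6 6]
Step 5: flows [0=2,1=2] -> levels [6 6 6]
  -> stable; steps 6..6 unchanged -> [6 6 6]

Answer: 6 6 6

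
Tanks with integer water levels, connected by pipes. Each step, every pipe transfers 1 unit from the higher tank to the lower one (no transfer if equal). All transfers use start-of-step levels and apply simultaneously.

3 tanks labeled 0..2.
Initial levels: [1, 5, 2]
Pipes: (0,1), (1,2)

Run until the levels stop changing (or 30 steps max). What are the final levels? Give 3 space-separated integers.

Step 1: flows [1->0,1->2] -> levels [2 3 3]
Step 2: flows [1->0,1=2] -> levels [3 2 3]
Step 3: flows [0->1,2->1] -> levels [2 4 2]
Step 4: flows [1->0,1->2] -> levels [3 2 3]
  -> period-2 cycle: step 4 state = step 2 state; never stabilizes
  -> state at step 30: (30-2) mod 2 = 0, same as step 2 -> [3 2 3]

Answer: 3 2 3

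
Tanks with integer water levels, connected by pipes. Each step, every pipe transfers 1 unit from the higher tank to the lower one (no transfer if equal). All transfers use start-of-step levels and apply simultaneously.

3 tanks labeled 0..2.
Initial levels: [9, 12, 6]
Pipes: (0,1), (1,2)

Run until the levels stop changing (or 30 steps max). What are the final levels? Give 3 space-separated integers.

Step 1: flows [1->0,1->2] -> levels [10 10 7]
Step 2: flows [0=1,1->2] -> levels [10 9 8]
Step 3: flows [0->1,1->2] -> levels [9 9 9]
Step 4: flows [0=1,1=2] -> levels [9 9 9]
  -> stable (no change)

Answer: 9 9 9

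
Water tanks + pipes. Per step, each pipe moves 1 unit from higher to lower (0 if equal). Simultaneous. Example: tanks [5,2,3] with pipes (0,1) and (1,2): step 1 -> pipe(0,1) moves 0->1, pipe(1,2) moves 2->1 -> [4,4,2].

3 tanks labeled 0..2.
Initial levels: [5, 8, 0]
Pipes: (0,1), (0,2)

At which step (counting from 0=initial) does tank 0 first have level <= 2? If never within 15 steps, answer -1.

Step 1: flows [1->0,0->2] -> levels [5 7 1]
Step 2: flows [1->0,0->2] -> levels [5 6 2]
Step 3: flows [1->0,0->2] -> levels [5 5 3]
Step 4: flows [0=1,0->2] -> levels [4 5 4]
Step 5: flows [1->0,0=2] -> levels [5 4 4]
Step 6: flows [0->1,0->2] -> levels [3 5 5]
Step 7: flows [1->0,2->0] -> levels [5 4 4]
  -> period-2 cycle (repeats step 5); tank 0 never drops to <=2
Tank 0 never reaches <=2 within 15 steps

Answer: -1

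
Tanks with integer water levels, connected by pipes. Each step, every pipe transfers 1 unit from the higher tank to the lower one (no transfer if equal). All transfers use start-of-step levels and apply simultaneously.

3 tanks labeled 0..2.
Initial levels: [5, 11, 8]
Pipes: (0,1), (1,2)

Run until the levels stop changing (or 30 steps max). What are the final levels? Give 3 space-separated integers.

Step 1: flows [1->0,1->2] -> levels [6 9 9]
Step 2: flows [1->0,1=2] -> levels [7 8 9]
Step 3: flows [1->0,2->1] -> levels [8 8 8]
Step 4: flows [0=1,1=2] -> levels [8 8 8]
  -> stable (no change)

Answer: 8 8 8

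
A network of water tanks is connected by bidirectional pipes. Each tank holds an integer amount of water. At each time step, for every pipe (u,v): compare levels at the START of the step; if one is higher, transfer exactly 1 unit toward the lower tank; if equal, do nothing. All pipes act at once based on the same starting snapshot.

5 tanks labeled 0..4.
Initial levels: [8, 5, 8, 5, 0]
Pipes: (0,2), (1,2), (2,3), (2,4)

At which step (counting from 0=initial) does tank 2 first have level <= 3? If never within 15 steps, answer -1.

Step 1: flows [0=2,2->1,2->3,2->4] -> levels [8 6 5 6 1]
Step 2: flows [0->2,1->2,3->2,2->4] -> levels [7 5 7 5 2]
Step 3: flows [0=2,2->1,2->3,2->4] -> levels [7 6 4 6 3]
Step 4: flows [0->2,1->2,3->2,2->4] -> levels [6 5 6 5 4]
Step 5: flows [0=2,2->1,2->3,2->4] -> levels [6 6 3 6 5]
Tank 2 first reaches <=3 at step 5

Answer: 5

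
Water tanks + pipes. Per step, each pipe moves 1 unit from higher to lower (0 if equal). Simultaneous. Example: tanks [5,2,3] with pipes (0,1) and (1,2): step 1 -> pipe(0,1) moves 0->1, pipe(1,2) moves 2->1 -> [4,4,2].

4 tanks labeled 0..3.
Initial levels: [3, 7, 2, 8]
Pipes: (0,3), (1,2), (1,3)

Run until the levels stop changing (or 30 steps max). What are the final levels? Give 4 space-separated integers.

Step 1: flows [3->0,1->2,3->1] -> levels [4 7 3 6]
Step 2: flows [3->0,1->2,1->3] -> levels [5 5 4 6]
Step 3: flows [3->0,1->2,3->1] -> levels [6 5 5 4]
Step 4: flows [0->3,1=2,1->3] -> levels [5 4 5 6]
Step 5: flows [3->0,2->1,3->1] -> levels [6 6 4 4]
Step 6: flows [0->3,1->2,1->3] -> levels [5 4 5 6]
  -> period-2 cycle: step 6 state = step 4 state; never stabilizes
  -> state at step 30: (30-4) mod 2 = 0, same as step 4 -> [5 4 5 6]

Answer: 5 4 5 6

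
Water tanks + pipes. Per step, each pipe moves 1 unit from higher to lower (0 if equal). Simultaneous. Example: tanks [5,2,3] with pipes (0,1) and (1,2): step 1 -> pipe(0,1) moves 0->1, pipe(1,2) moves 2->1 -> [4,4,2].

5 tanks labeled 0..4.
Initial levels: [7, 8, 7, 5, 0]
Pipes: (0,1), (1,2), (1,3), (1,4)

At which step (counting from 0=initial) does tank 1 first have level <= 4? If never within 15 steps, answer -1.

Answer: 1

Derivation:
Step 1: flows [1->0,1->2,1->3,1->4] -> levels [8 4 8 6 1]
Tank 1 first reaches <=4 at step 1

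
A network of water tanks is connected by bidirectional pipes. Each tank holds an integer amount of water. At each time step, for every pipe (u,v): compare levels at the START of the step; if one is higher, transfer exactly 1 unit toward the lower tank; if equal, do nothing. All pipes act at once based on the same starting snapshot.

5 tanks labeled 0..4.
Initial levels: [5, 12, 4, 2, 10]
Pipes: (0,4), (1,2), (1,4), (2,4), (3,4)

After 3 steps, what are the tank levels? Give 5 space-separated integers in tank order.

Step 1: flows [4->0,1->2,1->4,4->2,4->3] -> levels [6 10 6 3 8]
Step 2: flows [4->0,1->2,1->4,4->2,4->3] -> levels [7 8 8 4 6]
Step 3: flows [0->4,1=2,1->4,2->4,4->3] -> levels [6 7 7 5 8]

Answer: 6 7 7 5 8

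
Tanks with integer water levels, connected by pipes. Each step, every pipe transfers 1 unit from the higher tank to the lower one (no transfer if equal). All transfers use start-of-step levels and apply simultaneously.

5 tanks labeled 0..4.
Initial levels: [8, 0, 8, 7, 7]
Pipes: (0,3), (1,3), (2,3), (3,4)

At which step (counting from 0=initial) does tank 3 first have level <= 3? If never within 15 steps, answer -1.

Step 1: flows [0->3,3->1,2->3,3=4] -> levels [7 1 7 8 7]
Step 2: flows [3->0,3->1,3->2,3->4] -> levels [8 2 8 4 8]
Step 3: flows [0->3,3->1,2->3,4->3] -> levels [7 3 7 6 7]
Step 4: flows [0->3,3->1,2->3,4->3] -> levels [6 4 6 8 6]
Step 5: flows [3->0,3->1,3->2,3->4] -> levels [7 5 7 4 7]
Step 6: flows [0->3,1->3,2->3,4->3] -> levels [6 4 6 8 6]
  -> period-2 cycle (repeats step 4); tank 3 never drops to <=3
Tank 3 never reaches <=3 within 15 steps

Answer: -1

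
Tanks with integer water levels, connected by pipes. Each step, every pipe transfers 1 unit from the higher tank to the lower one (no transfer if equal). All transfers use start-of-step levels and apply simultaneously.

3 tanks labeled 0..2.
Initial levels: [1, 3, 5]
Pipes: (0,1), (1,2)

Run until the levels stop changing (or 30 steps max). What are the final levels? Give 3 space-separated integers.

Step 1: flows [1->0,2->1] -> levels [2 3 4]
Step 2: flows [1->0,2->1] -> levels [3 3 3]
Step 3: flows [0=1,1=2] -> levels [3 3 3]
  -> stable (no change)

Answer: 3 3 3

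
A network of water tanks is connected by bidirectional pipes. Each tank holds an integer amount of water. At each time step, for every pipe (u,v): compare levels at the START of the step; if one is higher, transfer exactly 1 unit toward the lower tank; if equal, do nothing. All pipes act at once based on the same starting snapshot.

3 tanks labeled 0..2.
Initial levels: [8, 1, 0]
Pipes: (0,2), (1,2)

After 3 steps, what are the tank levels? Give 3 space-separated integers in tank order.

Step 1: flows [0->2,1->2] -> levels [7 0 2]
Step 2: flows [0->2,2->1] -> levels [6 1 2]
Step 3: flows [0->2,2->1] -> levels [5 2 2]

Answer: 5 2 2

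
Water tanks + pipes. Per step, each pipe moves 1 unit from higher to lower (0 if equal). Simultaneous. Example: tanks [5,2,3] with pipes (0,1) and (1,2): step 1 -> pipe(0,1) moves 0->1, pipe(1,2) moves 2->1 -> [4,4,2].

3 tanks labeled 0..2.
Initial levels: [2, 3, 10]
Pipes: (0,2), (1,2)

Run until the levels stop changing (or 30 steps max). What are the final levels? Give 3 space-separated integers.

Answer: 4 5 6

Derivation:
Step 1: flows [2->0,2->1] -> levels [3 4 8]
Step 2: flows [2->0,2->1] -> levels [4 5 6]
Step 3: flows [2->0,2->1] -> levels [5 6 4]
Step 4: flows [0->2,1->2] -> levels [4 5 6]
  -> period-2 cycle: step 4 state = step 2 state; never stabilizes
  -> state at step 30: (30-2) mod 2 = 0, same as step 2 -> [4 5 6]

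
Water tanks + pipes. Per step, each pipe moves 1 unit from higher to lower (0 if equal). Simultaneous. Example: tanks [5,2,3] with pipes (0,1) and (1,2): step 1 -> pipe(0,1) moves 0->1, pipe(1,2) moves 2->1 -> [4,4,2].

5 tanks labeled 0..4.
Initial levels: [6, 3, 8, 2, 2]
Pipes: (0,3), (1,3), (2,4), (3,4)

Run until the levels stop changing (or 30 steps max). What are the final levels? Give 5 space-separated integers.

Step 1: flows [0->3,1->3,2->4,3=4] -> levels [5 2 7 4 3]
Step 2: flows [0->3,3->1,2->4,3->4] -> levels [4 3 6 3 5]
Step 3: flows [0->3,1=3,2->4,4->3] -> levels [3 3 5 5 5]
Step 4: flows [3->0,3->1,2=4,3=4] -> levels [4 4 5 3 5]
Step 5: flows [0->3,1->3,2=4,4->3] -> levels [3 3 5 6 4]
Step 6: flows [3->0,3->1,2->4,3->4] -> levels [4 4 4 3 6]
Step 7: flows [0->3,1->3,4->2,4->3] -> levels [3 3 5 6 4]
  -> period-2 cycle: step 7 state = step 5 state; never stabilizes
  -> state at step 30: (30-5) mod 2 = 1, same as step 6 -> [4 4 4 3 6]

Answer: 4 4 4 3 6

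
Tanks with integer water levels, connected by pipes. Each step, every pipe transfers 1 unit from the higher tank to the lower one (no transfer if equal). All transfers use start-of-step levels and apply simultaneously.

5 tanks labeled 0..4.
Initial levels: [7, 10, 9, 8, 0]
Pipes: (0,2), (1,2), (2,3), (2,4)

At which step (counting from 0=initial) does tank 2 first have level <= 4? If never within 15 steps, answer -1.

Answer: 6

Derivation:
Step 1: flows [2->0,1->2,2->3,2->4] -> levels [8 9 7 9 1]
Step 2: flows [0->2,1->2,3->2,2->4] -> levels [7 8 9 8 2]
Step 3: flows [2->0,2->1,2->3,2->4] -> levels [8 9 5 9 3]
Step 4: flows [0->2,1->2,3->2,2->4] -> levels [7 8 7 8 4]
Step 5: flows [0=2,1->2,3->2,2->4] -> levels [7 7 8 7 5]
Step 6: flows [2->0,2->1,2->3,2->4] -> levels [8 8 4 8 6]
Tank 2 first reaches <=4 at step 6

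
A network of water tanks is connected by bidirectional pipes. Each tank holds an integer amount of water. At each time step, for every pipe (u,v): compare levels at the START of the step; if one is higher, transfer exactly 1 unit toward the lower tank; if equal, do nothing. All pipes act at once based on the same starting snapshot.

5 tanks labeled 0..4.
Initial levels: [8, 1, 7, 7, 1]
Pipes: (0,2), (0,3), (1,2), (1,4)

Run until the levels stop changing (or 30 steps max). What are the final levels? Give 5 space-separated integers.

Step 1: flows [0->2,0->3,2->1,1=4] -> levels [6 2 7 8 1]
Step 2: flows [2->0,3->0,2->1,1->4] -> levels [8 2 5 7 2]
Step 3: flows [0->2,0->3,2->1,1=4] -> levels [6 3 5 8 2]
Step 4: flows [0->2,3->0,2->1,1->4] -> levels [6 3 5 7 3]
Step 5: flows [0->2,3->0,2->1,1=4] -> levels [6 4 5 6 3]
Step 6: flows [0->2,0=3,2->1,1->4] -> levels [5 4 5 6 4]
Step 7: flows [0=2,3->0,2->1,1=4] -> levels [6 5 4 5 4]
Step 8: flows [0->2,0->3,1->2,1->4] -> levels [4 3 6 6 5]
Step 9: flows [2->0,3->0,2->1,4->1] -> levels [6 5 4 5 4]
  -> period-2 cycle: step 9 state = step 7 state; never stabilizes
  -> state at step 30: (30-7) mod 2 = 1, same as step 8 -> [4 3 6 6 5]

Answer: 4 3 6 6 5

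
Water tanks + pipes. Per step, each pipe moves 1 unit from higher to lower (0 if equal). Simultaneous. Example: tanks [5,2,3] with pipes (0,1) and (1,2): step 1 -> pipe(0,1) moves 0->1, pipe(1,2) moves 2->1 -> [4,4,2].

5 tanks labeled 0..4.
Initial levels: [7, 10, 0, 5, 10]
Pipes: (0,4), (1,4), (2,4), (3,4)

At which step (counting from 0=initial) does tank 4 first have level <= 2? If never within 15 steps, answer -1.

Answer: -1

Derivation:
Step 1: flows [4->0,1=4,4->2,4->3] -> levels [8 10 1 6 7]
Step 2: flows [0->4,1->4,4->2,4->3] -> levels [7 9 2 7 7]
Step 3: flows [0=4,1->4,4->2,3=4] -> levels [7 8 3 7 7]
Step 4: flows [0=4,1->4,4->2,3=4] -> levels [7 7 4 7 7]
Step 5: flows [0=4,1=4,4->2,3=4] -> levels [7 7 5 7 6]
Step 6: flows [0->4,1->4,4->2,3->4] -> levels [6 6 6 6 8]
Step 7: flows [4->0,4->1,4->2,4->3] -> levels [7 7 7 7 4]
Step 8: flows [0->4,1->4,2->4,3->4] -> levels [6 6 6 6 8]
  -> period-2 cycle (repeats step 6); tank 4 never drops to <=2
Tank 4 never reaches <=2 within 15 steps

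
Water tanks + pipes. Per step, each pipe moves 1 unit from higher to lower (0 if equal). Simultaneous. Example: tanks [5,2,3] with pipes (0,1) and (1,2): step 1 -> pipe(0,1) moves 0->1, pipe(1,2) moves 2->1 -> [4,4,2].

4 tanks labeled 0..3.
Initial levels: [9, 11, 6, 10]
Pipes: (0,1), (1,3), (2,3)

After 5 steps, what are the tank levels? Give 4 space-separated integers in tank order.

Answer: 10 8 8 10

Derivation:
Step 1: flows [1->0,1->3,3->2] -> levels [10 9 7 10]
Step 2: flows [0->1,3->1,3->2] -> levels [9 11 8 8]
Step 3: flows [1->0,1->3,2=3] -> levels [10 9 8 9]
Step 4: flows [0->1,1=3,3->2] -> levels [9 10 9 8]
Step 5: flows [1->0,1->3,2->3] -> levels [10 8 8 10]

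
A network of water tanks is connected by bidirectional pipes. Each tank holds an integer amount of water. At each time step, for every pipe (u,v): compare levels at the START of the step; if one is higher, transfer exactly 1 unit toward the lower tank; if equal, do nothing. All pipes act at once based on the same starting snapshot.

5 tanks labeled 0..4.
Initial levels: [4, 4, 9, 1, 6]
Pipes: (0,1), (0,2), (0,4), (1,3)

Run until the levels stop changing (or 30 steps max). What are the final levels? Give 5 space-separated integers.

Answer: 3 5 6 4 6

Derivation:
Step 1: flows [0=1,2->0,4->0,1->3] -> levels [6 3 8 2 5]
Step 2: flows [0->1,2->0,0->4,1->3] -> levels [5 3 7 3 6]
Step 3: flows [0->1,2->0,4->0,1=3] -> levels [6 4 6 3 5]
Step 4: flows [0->1,0=2,0->4,1->3] -> levels [4 4 6 4 6]
Step 5: flows [0=1,2->0,4->0,1=3] -> levels [6 4 5 4 5]
Step 6: flows [0->1,0->2,0->4,1=3] -> levels [3 5 6 4 6]
Step 7: flows [1->0,2->0,4->0,1->3] -> levels [6 3 5 5 5]
Step 8: flows [0->1,0->2,0->4,3->1] -> levels [3 5 6 4 6]
  -> period-2 cycle: step 8 state = step 6 state; never stabilizes
  -> state at step 30: (30-6) mod 2 = 0, same as step 6 -> [3 5 6 4 6]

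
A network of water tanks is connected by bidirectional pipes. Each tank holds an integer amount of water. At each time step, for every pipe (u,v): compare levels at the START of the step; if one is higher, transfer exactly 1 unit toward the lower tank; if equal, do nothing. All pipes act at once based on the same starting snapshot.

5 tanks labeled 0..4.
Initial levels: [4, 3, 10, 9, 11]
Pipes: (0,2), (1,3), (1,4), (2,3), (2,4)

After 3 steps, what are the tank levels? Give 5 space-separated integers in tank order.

Answer: 7 9 7 7 7

Derivation:
Step 1: flows [2->0,3->1,4->1,2->3,4->2] -> levels [5 5 9 9 9]
Step 2: flows [2->0,3->1,4->1,2=3,2=4] -> levels [6 7 8 8 8]
Step 3: flows [2->0,3->1,4->1,2=3,2=4] -> levels [7 9 7 7 7]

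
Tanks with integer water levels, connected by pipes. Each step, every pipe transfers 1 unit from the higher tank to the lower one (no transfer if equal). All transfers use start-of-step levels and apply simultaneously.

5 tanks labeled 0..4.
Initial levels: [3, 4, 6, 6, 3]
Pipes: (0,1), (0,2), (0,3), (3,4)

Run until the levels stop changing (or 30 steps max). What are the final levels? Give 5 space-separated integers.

Step 1: flows [1->0,2->0,3->0,3->4] -> levels [6 3 5 4 4]
Step 2: flows [0->1,0->2,0->3,3=4] -> levels [3 4 6 5 4]
Step 3: flows [1->0,2->0,3->0,3->4] -> levels [6 3 5 3 5]
Step 4: flows [0->1,0->2,0->3,4->3] -> levels [3 4 6 5 4]
  -> period-2 cycle: step 4 state = step 2 state; never stabilizes
  -> state at step 30: (30-2) mod 2 = 0, same as step 2 -> [3 4 6 5 4]

Answer: 3 4 6 5 4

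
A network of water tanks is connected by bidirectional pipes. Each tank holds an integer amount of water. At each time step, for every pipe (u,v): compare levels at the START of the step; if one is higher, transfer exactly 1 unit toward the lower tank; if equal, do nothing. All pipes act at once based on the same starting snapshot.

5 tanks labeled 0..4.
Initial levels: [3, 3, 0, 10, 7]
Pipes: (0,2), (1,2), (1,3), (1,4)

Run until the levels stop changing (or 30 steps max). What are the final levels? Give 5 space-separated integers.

Step 1: flows [0->2,1->2,3->1,4->1] -> levels [2 4 2 9 6]
Step 2: flows [0=2,1->2,3->1,4->1] -> levels [2 5 3 8 5]
Step 3: flows [2->0,1->2,3->1,1=4] -> levels [3 5 3 7 5]
Step 4: flows [0=2,1->2,3->1,1=4] -> levels [3 5 4 6 5]
Step 5: flows [2->0,1->2,3->1,1=4] -> levels [4 5 4 5 5]
Step 6: flows [0=2,1->2,1=3,1=4] -> levels [4 4 5 5 5]
Step 7: flows [2->0,2->1,3->1,4->1] -> levels [5 7 3 4 4]
Step 8: flows [0->2,1->2,1->3,1->4] -> levels [4 4 5 5 5]
  -> period-2 cycle: step 8 state = step 6 state; never stabilizes
  -> state at step 30: (30-6) mod 2 = 0, same as step 6 -> [4 4 5 5 5]

Answer: 4 4 5 5 5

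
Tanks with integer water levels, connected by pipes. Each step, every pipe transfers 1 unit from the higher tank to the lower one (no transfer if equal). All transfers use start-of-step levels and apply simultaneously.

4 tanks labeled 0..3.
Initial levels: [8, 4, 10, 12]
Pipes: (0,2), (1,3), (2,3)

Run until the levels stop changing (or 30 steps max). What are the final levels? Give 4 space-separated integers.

Answer: 9 8 8 9

Derivation:
Step 1: flows [2->0,3->1,3->2] -> levels [9 5 10 10]
Step 2: flows [2->0,3->1,2=3] -> levels [10 6 9 9]
Step 3: flows [0->2,3->1,2=3] -> levels [9 7 10 8]
Step 4: flows [2->0,3->1,2->3] -> levels [10 8 8 8]
Step 5: flows [0->2,1=3,2=3] -> levels [9 8 9 8]
Step 6: flows [0=2,1=3,2->3] -> levels [9 8 8 9]
Step 7: flows [0->2,3->1,3->2] -> levels [8 9 10 7]
Step 8: flows [2->0,1->3,2->3] -> levels [9 8 8 9]
  -> period-2 cycle: step 8 state = step 6 state; never stabilizes
  -> state at step 30: (30-6) mod 2 = 0, same as step 6 -> [9 8 8 9]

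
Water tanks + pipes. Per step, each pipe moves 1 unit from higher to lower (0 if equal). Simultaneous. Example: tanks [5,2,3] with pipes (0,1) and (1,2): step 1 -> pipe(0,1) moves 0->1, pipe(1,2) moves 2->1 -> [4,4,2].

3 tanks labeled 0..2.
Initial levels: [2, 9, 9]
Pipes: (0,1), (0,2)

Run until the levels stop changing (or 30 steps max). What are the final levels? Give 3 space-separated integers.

Step 1: flows [1->0,2->0] -> levels [4 8 8]
Step 2: flows [1->0,2->0] -> levels [6 7 7]
Step 3: flows [1->0,2->0] -> levels [8 6 6]
Step 4: flows [0->1,0->2] -> levels [6 7 7]
  -> period-2 cycle: step 4 state = step 2 state; never stabilizes
  -> state at step 30: (30-2) mod 2 = 0, same as step 2 -> [6 7 7]

Answer: 6 7 7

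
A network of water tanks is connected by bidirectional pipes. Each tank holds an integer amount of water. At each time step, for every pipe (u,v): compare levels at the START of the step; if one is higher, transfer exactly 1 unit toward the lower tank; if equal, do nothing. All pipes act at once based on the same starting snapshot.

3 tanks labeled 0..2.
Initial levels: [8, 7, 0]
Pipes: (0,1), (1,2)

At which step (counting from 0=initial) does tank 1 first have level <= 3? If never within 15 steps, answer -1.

Step 1: flows [0->1,1->2] -> levels [7 7 1]
Step 2: flows [0=1,1->2] -> levels [7 6 2]
Step 3: flows [0->1,1->2] -> levels [6 6 3]
Step 4: flows [0=1,1->2] -> levels [6 5 4]
Step 5: flows [0->1,1->2] -> levels [5 5 5]
Step 6: flows [0=1,1=2] -> levels [5 5 5]
  -> stable; tank 1 stays at 5 > 3
Tank 1 never reaches <=3 within 15 steps

Answer: -1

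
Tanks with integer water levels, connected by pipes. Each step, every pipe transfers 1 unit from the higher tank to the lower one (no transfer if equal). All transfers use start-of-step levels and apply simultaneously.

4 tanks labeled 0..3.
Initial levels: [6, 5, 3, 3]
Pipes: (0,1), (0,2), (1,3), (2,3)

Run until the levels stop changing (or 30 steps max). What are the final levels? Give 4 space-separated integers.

Answer: 5 3 4 5

Derivation:
Step 1: flows [0->1,0->2,1->3,2=3] -> levels [4 5 4 4]
Step 2: flows [1->0,0=2,1->3,2=3] -> levels [5 3 4 5]
Step 3: flows [0->1,0->2,3->1,3->2] -> levels [3 5 6 3]
Step 4: flows [1->0,2->0,1->3,2->3] -> levels [5 3 4 5]
  -> period-2 cycle: step 4 state = step 2 state; never stabilizes
  -> state at step 30: (30-2) mod 2 = 0, same as step 2 -> [5 3 4 5]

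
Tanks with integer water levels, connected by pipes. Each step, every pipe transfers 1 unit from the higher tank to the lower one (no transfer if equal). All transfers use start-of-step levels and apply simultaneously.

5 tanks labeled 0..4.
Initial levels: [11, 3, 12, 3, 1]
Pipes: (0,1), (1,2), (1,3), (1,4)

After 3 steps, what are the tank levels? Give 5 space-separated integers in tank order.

Step 1: flows [0->1,2->1,1=3,1->4] -> levels [10 4 11 3 2]
Step 2: flows [0->1,2->1,1->3,1->4] -> levels [9 4 10 4 3]
Step 3: flows [0->1,2->1,1=3,1->4] -> levels [8 5 9 4 4]

Answer: 8 5 9 4 4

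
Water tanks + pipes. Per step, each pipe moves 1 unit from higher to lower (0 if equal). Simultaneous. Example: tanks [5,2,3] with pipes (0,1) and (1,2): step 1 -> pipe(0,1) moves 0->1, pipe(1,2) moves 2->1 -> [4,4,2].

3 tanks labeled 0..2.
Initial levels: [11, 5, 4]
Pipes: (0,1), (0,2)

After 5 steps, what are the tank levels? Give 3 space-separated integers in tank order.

Answer: 6 7 7

Derivation:
Step 1: flows [0->1,0->2] -> levels [9 6 5]
Step 2: flows [0->1,0->2] -> levels [7 7 6]
Step 3: flows [0=1,0->2] -> levels [6 7 7]
Step 4: flows [1->0,2->0] -> levels [8 6 6]
Step 5: flows [0->1,0->2] -> levels [6 7 7]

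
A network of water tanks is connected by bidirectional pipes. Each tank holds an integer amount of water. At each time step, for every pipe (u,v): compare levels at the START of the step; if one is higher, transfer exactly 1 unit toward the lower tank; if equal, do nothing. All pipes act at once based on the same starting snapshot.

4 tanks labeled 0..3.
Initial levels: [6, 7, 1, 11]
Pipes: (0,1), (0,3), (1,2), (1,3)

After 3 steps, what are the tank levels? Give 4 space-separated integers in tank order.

Step 1: flows [1->0,3->0,1->2,3->1] -> levels [8 6 2 9]
Step 2: flows [0->1,3->0,1->2,3->1] -> levels [8 7 3 7]
Step 3: flows [0->1,0->3,1->2,1=3] -> levels [6 7 4 8]

Answer: 6 7 4 8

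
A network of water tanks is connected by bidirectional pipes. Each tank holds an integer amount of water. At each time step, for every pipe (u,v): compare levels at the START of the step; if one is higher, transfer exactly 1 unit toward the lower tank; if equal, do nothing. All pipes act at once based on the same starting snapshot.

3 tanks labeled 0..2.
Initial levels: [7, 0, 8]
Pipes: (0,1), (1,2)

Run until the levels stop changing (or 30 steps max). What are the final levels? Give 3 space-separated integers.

Answer: 5 4 6

Derivation:
Step 1: flows [0->1,2->1] -> levels [6 2 7]
Step 2: flows [0->1,2->1] -> levels [5 4 6]
Step 3: flows [0->1,2->1] -> levels [4 6 5]
Step 4: flows [1->0,1->2] -> levels [5 4 6]
  -> period-2 cycle: step 4 state = step 2 state; never stabilizes
  -> state at step 30: (30-2) mod 2 = 0, same as step 2 -> [5 4 6]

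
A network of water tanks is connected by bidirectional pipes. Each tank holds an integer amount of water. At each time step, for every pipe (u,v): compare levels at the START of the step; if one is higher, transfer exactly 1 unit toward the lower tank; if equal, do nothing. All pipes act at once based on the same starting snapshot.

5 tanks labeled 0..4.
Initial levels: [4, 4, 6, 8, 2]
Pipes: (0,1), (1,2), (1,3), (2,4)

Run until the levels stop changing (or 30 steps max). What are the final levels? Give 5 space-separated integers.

Answer: 4 7 4 4 5

Derivation:
Step 1: flows [0=1,2->1,3->1,2->4] -> levels [4 6 4 7 3]
Step 2: flows [1->0,1->2,3->1,2->4] -> levels [5 5 4 6 4]
Step 3: flows [0=1,1->2,3->1,2=4] -> levels [5 5 5 5 4]
Step 4: flows [0=1,1=2,1=3,2->4] -> levels [5 5 4 5 5]
Step 5: flows [0=1,1->2,1=3,4->2] -> levels [5 4 6 5 4]
Step 6: flows [0->1,2->1,3->1,2->4] -> levels [4 7 4 4 5]
Step 7: flows [1->0,1->2,1->3,4->2] -> levels [5 4 6 5 4]
  -> period-2 cycle: step 7 state = step 5 state; never stabilizes
  -> state at step 30: (30-5) mod 2 = 1, same as step 6 -> [4 7 4 4 5]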